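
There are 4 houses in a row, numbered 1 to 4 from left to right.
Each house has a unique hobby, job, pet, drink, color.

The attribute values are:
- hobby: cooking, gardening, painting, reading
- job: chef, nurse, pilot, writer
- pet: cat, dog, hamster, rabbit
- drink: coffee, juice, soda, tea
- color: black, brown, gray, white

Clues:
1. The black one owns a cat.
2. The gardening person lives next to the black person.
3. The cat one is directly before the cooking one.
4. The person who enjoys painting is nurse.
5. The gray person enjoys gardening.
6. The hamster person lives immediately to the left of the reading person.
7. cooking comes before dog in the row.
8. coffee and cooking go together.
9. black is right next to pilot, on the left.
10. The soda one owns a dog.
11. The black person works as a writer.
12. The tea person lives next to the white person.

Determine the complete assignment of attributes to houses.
Solution:

House | Hobby | Job | Pet | Drink | Color
-----------------------------------------
  1   | gardening | chef | hamster | juice | gray
  2   | reading | writer | cat | tea | black
  3   | cooking | pilot | rabbit | coffee | white
  4   | painting | nurse | dog | soda | brown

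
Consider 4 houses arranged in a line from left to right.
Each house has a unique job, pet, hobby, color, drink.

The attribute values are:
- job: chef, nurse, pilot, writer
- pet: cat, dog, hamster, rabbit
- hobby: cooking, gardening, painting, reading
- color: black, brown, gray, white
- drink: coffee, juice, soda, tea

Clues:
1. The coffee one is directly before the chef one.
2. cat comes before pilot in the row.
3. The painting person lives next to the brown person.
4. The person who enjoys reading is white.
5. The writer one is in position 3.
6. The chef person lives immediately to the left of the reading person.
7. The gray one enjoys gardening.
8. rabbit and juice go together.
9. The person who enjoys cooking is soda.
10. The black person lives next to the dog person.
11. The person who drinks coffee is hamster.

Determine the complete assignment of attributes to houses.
Solution:

House | Job | Pet | Hobby | Color | Drink
-----------------------------------------
  1   | nurse | hamster | painting | black | coffee
  2   | chef | dog | cooking | brown | soda
  3   | writer | cat | reading | white | tea
  4   | pilot | rabbit | gardening | gray | juice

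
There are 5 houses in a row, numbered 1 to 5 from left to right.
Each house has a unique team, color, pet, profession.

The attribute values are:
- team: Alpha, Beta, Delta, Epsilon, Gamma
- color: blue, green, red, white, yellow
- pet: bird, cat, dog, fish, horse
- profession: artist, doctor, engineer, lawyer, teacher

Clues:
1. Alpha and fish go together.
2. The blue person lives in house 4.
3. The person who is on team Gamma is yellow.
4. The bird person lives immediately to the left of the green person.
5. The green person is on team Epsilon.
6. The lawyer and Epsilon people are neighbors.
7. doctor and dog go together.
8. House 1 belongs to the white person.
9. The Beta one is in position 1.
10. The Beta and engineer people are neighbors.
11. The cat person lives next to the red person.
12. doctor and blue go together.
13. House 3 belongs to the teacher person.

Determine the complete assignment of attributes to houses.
Solution:

House | Team | Color | Pet | Profession
---------------------------------------
  1   | Beta | white | bird | lawyer
  2   | Epsilon | green | cat | engineer
  3   | Alpha | red | fish | teacher
  4   | Delta | blue | dog | doctor
  5   | Gamma | yellow | horse | artist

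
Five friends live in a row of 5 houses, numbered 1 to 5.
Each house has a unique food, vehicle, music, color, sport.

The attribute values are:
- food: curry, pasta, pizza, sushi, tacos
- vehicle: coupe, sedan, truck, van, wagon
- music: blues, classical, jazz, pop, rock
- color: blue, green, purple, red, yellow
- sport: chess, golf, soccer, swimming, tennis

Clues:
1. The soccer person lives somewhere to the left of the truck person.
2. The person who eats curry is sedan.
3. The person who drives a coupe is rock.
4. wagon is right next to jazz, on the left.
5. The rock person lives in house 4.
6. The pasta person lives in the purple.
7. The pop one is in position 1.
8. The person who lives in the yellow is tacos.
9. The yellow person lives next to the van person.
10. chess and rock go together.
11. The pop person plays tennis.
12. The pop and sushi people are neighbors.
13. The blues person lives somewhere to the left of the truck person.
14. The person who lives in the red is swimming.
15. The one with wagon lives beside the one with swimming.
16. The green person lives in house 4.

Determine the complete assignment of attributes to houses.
Solution:

House | Food | Vehicle | Music | Color | Sport
----------------------------------------------
  1   | tacos | wagon | pop | yellow | tennis
  2   | sushi | van | jazz | red | swimming
  3   | curry | sedan | blues | blue | soccer
  4   | pizza | coupe | rock | green | chess
  5   | pasta | truck | classical | purple | golf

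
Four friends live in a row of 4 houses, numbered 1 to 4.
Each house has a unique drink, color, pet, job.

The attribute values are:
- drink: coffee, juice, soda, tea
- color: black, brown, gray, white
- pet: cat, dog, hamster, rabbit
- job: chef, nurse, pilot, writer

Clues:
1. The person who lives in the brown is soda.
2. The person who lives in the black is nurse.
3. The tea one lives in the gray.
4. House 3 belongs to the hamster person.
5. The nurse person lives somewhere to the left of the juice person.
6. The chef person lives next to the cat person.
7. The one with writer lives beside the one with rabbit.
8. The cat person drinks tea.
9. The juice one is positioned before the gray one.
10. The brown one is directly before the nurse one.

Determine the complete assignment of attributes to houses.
Solution:

House | Drink | Color | Pet | Job
---------------------------------
  1   | soda | brown | dog | writer
  2   | coffee | black | rabbit | nurse
  3   | juice | white | hamster | chef
  4   | tea | gray | cat | pilot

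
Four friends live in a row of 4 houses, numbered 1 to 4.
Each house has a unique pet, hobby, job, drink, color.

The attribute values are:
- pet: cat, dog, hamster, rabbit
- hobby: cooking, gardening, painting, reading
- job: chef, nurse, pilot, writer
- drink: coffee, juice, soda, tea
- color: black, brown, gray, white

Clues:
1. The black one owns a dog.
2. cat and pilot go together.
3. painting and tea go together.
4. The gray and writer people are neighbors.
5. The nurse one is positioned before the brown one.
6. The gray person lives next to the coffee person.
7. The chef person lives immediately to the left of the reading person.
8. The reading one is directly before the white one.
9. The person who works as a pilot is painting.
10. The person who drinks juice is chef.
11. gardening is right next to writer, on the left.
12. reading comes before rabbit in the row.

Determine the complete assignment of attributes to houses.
Solution:

House | Pet | Hobby | Job | Drink | Color
-----------------------------------------
  1   | hamster | gardening | chef | juice | gray
  2   | dog | reading | writer | coffee | black
  3   | rabbit | cooking | nurse | soda | white
  4   | cat | painting | pilot | tea | brown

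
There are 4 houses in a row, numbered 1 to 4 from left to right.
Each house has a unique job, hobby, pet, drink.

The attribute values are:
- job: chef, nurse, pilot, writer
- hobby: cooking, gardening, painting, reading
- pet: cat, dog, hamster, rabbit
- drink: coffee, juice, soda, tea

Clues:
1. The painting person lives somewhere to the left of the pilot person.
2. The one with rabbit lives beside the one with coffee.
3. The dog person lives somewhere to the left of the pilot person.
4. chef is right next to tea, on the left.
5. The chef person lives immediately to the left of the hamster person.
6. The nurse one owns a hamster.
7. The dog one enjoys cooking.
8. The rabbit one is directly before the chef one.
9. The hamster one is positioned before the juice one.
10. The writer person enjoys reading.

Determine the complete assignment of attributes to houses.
Solution:

House | Job | Hobby | Pet | Drink
---------------------------------
  1   | writer | reading | rabbit | soda
  2   | chef | cooking | dog | coffee
  3   | nurse | painting | hamster | tea
  4   | pilot | gardening | cat | juice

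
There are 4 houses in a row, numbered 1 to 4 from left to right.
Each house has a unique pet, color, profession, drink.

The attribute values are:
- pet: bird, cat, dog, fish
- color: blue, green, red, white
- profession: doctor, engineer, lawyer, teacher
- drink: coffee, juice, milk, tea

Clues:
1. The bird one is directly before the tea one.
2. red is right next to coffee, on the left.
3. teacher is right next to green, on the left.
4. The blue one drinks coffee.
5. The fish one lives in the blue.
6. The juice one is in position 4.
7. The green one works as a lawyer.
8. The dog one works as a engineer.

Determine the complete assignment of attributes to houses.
Solution:

House | Pet | Color | Profession | Drink
----------------------------------------
  1   | bird | white | doctor | milk
  2   | dog | red | engineer | tea
  3   | fish | blue | teacher | coffee
  4   | cat | green | lawyer | juice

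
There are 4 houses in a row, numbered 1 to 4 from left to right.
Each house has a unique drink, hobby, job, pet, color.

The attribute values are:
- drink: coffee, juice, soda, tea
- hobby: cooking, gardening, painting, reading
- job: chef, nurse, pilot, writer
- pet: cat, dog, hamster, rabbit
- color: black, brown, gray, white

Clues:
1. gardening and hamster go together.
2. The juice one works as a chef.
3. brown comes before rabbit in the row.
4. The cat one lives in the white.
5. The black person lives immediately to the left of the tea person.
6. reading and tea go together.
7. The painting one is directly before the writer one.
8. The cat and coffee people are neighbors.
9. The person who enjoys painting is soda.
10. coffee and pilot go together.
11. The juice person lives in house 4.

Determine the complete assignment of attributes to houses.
Solution:

House | Drink | Hobby | Job | Pet | Color
-----------------------------------------
  1   | soda | painting | nurse | dog | black
  2   | tea | reading | writer | cat | white
  3   | coffee | gardening | pilot | hamster | brown
  4   | juice | cooking | chef | rabbit | gray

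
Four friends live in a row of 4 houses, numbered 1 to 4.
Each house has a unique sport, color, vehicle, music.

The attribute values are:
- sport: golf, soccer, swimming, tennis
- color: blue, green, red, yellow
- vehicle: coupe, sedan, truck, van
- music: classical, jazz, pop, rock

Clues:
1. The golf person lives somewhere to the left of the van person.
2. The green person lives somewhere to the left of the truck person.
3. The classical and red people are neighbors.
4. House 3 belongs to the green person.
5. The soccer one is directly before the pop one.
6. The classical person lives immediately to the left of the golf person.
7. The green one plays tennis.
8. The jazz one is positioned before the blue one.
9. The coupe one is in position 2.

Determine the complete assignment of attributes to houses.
Solution:

House | Sport | Color | Vehicle | Music
---------------------------------------
  1   | soccer | yellow | sedan | classical
  2   | golf | red | coupe | pop
  3   | tennis | green | van | jazz
  4   | swimming | blue | truck | rock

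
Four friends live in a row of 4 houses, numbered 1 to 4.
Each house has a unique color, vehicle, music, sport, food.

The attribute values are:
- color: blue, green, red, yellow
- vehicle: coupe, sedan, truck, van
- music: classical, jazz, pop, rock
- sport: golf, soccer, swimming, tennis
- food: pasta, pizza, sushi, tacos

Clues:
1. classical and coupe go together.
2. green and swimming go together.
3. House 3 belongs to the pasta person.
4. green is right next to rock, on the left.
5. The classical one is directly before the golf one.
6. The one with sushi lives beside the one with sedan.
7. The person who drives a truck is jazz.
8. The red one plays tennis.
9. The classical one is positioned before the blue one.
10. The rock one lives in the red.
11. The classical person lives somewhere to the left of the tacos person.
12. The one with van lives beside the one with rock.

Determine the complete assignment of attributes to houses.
Solution:

House | Color | Vehicle | Music | Sport | Food
----------------------------------------------
  1   | green | van | pop | swimming | sushi
  2   | red | sedan | rock | tennis | pizza
  3   | yellow | coupe | classical | soccer | pasta
  4   | blue | truck | jazz | golf | tacos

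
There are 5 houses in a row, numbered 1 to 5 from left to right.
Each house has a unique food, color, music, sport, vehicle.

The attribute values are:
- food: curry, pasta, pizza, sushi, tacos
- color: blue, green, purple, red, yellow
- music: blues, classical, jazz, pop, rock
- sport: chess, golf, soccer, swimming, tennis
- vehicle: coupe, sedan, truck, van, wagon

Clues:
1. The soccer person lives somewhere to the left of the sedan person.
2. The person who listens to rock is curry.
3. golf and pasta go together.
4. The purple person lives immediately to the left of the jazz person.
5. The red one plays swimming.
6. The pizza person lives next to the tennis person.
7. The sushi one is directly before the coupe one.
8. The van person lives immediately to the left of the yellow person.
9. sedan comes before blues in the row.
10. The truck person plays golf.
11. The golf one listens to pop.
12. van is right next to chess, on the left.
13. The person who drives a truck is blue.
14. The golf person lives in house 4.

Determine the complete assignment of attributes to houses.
Solution:

House | Food | Color | Music | Sport | Vehicle
----------------------------------------------
  1   | sushi | purple | classical | soccer | van
  2   | pizza | yellow | jazz | chess | coupe
  3   | curry | green | rock | tennis | sedan
  4   | pasta | blue | pop | golf | truck
  5   | tacos | red | blues | swimming | wagon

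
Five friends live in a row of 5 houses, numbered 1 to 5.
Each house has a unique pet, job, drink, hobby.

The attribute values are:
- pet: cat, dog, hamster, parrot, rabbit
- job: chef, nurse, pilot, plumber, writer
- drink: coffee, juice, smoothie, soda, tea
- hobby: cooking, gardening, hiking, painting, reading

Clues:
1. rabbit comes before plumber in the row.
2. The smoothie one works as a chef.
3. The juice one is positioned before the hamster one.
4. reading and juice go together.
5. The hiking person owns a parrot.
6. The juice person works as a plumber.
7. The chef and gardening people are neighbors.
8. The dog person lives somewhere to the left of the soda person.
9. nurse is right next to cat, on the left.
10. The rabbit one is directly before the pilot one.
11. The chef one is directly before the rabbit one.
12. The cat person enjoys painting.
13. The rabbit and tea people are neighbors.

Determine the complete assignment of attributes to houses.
Solution:

House | Pet | Job | Drink | Hobby
---------------------------------
  1   | parrot | chef | smoothie | hiking
  2   | rabbit | nurse | coffee | gardening
  3   | cat | pilot | tea | painting
  4   | dog | plumber | juice | reading
  5   | hamster | writer | soda | cooking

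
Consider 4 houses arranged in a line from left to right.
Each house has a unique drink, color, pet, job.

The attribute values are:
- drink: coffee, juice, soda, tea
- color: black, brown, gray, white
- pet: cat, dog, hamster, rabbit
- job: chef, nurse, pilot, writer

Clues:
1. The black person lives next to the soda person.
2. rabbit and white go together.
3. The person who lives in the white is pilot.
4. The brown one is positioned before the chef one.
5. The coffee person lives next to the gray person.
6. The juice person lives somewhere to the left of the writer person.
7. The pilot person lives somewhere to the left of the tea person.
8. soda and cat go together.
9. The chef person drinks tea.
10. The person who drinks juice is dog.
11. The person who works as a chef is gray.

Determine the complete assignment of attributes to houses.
Solution:

House | Drink | Color | Pet | Job
---------------------------------
  1   | juice | black | dog | nurse
  2   | soda | brown | cat | writer
  3   | coffee | white | rabbit | pilot
  4   | tea | gray | hamster | chef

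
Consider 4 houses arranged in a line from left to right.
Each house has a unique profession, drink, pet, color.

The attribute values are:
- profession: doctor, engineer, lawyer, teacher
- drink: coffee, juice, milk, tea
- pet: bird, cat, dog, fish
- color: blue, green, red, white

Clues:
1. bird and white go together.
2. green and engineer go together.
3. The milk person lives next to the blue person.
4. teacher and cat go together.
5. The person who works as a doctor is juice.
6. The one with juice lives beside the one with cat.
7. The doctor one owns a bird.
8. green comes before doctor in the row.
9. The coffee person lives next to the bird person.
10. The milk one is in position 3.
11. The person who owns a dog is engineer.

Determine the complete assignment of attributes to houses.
Solution:

House | Profession | Drink | Pet | Color
----------------------------------------
  1   | engineer | coffee | dog | green
  2   | doctor | juice | bird | white
  3   | teacher | milk | cat | red
  4   | lawyer | tea | fish | blue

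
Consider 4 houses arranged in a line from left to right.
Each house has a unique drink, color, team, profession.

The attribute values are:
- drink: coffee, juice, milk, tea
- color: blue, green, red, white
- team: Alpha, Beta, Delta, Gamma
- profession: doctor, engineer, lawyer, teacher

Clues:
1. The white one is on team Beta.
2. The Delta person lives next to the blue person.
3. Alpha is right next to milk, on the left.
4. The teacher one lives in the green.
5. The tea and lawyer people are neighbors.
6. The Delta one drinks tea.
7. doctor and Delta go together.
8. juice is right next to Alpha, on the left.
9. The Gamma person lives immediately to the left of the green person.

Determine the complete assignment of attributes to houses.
Solution:

House | Drink | Color | Team | Profession
-----------------------------------------
  1   | tea | red | Delta | doctor
  2   | juice | blue | Gamma | lawyer
  3   | coffee | green | Alpha | teacher
  4   | milk | white | Beta | engineer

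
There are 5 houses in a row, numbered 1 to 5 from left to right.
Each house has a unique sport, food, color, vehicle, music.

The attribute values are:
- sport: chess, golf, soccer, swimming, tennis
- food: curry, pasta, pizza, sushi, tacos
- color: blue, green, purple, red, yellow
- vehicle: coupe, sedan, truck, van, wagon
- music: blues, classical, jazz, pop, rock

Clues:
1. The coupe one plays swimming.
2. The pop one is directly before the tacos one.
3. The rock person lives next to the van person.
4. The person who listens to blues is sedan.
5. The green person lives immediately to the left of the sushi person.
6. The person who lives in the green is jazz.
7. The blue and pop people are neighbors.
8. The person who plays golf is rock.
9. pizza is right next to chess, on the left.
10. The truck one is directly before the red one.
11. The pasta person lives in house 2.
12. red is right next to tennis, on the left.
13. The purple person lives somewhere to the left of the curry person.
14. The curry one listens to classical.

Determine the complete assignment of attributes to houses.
Solution:

House | Sport | Food | Color | Vehicle | Music
----------------------------------------------
  1   | golf | pizza | blue | truck | rock
  2   | chess | pasta | red | van | pop
  3   | tennis | tacos | green | wagon | jazz
  4   | soccer | sushi | purple | sedan | blues
  5   | swimming | curry | yellow | coupe | classical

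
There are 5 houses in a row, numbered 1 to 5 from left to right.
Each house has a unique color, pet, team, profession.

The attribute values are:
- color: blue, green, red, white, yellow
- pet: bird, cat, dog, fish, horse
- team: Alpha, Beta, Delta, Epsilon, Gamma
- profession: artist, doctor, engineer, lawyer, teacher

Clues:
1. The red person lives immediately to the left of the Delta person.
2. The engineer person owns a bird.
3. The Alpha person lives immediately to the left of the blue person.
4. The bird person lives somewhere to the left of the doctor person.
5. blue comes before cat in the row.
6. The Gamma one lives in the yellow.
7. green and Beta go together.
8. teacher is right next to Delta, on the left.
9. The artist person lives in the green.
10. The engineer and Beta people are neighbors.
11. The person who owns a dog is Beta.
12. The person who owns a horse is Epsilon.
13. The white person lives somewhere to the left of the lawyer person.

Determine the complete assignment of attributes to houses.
Solution:

House | Color | Pet | Team | Profession
---------------------------------------
  1   | red | fish | Alpha | teacher
  2   | blue | bird | Delta | engineer
  3   | green | dog | Beta | artist
  4   | white | horse | Epsilon | doctor
  5   | yellow | cat | Gamma | lawyer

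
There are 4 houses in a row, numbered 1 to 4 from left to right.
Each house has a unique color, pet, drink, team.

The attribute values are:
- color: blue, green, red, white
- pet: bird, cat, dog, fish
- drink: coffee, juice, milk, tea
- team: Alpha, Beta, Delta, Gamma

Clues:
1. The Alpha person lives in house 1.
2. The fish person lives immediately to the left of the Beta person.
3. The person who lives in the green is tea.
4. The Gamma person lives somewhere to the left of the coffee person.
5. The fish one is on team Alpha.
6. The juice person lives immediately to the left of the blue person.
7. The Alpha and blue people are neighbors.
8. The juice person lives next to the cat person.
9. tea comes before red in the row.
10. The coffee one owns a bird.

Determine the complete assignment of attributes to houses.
Solution:

House | Color | Pet | Drink | Team
----------------------------------
  1   | white | fish | juice | Alpha
  2   | blue | cat | milk | Beta
  3   | green | dog | tea | Gamma
  4   | red | bird | coffee | Delta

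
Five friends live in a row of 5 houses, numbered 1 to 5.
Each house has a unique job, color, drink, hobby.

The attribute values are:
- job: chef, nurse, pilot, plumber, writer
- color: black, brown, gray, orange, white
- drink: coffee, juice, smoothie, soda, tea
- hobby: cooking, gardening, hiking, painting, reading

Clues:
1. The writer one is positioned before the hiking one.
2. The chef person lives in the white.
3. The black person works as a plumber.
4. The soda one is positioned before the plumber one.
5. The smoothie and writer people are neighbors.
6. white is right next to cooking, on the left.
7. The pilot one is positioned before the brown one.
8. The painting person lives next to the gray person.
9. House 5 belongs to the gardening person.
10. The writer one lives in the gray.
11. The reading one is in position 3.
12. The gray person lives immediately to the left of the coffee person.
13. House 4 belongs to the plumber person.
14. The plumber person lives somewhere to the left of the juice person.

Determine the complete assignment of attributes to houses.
Solution:

House | Job | Color | Drink | Hobby
-----------------------------------
  1   | chef | white | smoothie | painting
  2   | writer | gray | soda | cooking
  3   | pilot | orange | coffee | reading
  4   | plumber | black | tea | hiking
  5   | nurse | brown | juice | gardening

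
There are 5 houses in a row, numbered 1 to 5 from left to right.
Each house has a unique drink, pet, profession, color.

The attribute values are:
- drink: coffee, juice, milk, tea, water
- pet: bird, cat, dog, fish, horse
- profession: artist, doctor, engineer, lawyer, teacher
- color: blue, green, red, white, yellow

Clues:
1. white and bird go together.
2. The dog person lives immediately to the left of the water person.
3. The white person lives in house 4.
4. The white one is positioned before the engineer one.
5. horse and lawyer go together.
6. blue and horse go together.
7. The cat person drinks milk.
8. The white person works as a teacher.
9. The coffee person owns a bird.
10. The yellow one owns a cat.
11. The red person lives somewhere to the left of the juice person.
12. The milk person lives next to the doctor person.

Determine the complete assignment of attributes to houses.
Solution:

House | Drink | Pet | Profession | Color
----------------------------------------
  1   | milk | cat | artist | yellow
  2   | tea | dog | doctor | red
  3   | water | horse | lawyer | blue
  4   | coffee | bird | teacher | white
  5   | juice | fish | engineer | green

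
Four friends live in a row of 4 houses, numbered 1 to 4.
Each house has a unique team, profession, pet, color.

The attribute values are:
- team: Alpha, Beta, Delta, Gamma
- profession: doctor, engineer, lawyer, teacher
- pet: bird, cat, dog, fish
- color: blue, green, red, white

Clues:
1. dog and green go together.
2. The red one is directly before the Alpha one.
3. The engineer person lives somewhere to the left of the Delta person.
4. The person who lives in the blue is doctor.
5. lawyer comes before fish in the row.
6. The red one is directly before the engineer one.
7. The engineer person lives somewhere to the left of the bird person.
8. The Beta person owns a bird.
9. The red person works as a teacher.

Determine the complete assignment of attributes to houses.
Solution:

House | Team | Profession | Pet | Color
---------------------------------------
  1   | Gamma | teacher | cat | red
  2   | Alpha | engineer | dog | green
  3   | Beta | lawyer | bird | white
  4   | Delta | doctor | fish | blue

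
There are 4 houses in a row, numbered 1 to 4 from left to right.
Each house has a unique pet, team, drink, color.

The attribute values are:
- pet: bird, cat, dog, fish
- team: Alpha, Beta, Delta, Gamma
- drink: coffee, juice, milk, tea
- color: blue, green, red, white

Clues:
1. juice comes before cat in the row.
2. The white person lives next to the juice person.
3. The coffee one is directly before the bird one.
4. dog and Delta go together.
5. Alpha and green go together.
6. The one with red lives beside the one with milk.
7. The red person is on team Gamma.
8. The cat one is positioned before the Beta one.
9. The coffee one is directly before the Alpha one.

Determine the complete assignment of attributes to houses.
Solution:

House | Pet | Team | Drink | Color
----------------------------------
  1   | dog | Delta | coffee | white
  2   | bird | Alpha | juice | green
  3   | cat | Gamma | tea | red
  4   | fish | Beta | milk | blue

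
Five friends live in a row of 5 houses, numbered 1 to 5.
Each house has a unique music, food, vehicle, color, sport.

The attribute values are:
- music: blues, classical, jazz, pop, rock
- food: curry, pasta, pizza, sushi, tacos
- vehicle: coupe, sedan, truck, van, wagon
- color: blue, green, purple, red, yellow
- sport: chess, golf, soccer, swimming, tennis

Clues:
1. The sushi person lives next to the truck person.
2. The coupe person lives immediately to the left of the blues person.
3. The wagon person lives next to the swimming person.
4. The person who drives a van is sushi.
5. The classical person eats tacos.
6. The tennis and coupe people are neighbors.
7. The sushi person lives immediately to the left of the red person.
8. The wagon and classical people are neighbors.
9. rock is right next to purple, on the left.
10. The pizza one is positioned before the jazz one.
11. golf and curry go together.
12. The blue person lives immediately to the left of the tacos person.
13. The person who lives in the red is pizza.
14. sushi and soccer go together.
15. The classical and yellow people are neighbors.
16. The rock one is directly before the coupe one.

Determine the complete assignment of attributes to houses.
Solution:

House | Music | Food | Vehicle | Color | Sport
----------------------------------------------
  1   | rock | pasta | wagon | blue | tennis
  2   | classical | tacos | coupe | purple | swimming
  3   | blues | sushi | van | yellow | soccer
  4   | pop | pizza | truck | red | chess
  5   | jazz | curry | sedan | green | golf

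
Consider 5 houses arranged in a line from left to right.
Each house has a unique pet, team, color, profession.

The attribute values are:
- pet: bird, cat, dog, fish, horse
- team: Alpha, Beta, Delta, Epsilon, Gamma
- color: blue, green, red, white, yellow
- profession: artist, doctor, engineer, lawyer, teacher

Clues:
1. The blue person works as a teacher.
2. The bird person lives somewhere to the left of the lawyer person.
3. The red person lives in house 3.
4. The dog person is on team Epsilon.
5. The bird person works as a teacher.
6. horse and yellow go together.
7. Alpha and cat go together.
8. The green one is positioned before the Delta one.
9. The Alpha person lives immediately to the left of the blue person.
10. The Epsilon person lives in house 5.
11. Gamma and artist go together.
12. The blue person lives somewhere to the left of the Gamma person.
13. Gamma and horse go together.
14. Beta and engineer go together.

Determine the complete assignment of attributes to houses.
Solution:

House | Pet | Team | Color | Profession
---------------------------------------
  1   | cat | Alpha | green | doctor
  2   | bird | Delta | blue | teacher
  3   | fish | Beta | red | engineer
  4   | horse | Gamma | yellow | artist
  5   | dog | Epsilon | white | lawyer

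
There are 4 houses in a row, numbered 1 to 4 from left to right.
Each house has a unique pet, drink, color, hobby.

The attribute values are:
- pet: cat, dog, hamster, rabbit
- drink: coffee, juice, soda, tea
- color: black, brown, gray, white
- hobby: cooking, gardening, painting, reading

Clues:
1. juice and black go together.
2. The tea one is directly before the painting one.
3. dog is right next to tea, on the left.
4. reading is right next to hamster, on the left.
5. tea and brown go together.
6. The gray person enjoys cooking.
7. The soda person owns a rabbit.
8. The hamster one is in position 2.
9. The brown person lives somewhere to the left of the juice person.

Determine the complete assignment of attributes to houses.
Solution:

House | Pet | Drink | Color | Hobby
-----------------------------------
  1   | dog | coffee | white | reading
  2   | hamster | tea | brown | gardening
  3   | cat | juice | black | painting
  4   | rabbit | soda | gray | cooking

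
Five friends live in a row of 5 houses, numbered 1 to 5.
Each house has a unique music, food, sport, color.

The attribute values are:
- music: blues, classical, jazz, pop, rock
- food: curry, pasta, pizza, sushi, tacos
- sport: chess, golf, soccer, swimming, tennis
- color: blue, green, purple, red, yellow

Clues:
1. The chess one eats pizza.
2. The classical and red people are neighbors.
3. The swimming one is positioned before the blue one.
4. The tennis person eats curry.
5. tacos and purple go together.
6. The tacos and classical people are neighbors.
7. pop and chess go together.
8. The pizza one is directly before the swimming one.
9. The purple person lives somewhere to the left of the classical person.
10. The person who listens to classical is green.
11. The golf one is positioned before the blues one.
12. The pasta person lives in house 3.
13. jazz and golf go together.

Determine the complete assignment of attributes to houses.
Solution:

House | Music | Food | Sport | Color
------------------------------------
  1   | pop | pizza | chess | yellow
  2   | rock | tacos | swimming | purple
  3   | classical | pasta | soccer | green
  4   | jazz | sushi | golf | red
  5   | blues | curry | tennis | blue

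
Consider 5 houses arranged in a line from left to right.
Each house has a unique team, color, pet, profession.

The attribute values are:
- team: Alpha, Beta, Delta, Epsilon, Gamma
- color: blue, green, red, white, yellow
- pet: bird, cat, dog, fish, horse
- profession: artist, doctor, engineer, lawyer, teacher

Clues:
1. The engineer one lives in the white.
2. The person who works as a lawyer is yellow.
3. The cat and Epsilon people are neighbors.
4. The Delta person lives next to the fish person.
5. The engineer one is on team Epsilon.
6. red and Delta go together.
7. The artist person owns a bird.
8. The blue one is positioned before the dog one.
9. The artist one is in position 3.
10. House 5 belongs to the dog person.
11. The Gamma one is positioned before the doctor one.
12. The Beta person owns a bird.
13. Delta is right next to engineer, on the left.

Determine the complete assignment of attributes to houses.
Solution:

House | Team | Color | Pet | Profession
---------------------------------------
  1   | Delta | red | cat | teacher
  2   | Epsilon | white | fish | engineer
  3   | Beta | blue | bird | artist
  4   | Gamma | yellow | horse | lawyer
  5   | Alpha | green | dog | doctor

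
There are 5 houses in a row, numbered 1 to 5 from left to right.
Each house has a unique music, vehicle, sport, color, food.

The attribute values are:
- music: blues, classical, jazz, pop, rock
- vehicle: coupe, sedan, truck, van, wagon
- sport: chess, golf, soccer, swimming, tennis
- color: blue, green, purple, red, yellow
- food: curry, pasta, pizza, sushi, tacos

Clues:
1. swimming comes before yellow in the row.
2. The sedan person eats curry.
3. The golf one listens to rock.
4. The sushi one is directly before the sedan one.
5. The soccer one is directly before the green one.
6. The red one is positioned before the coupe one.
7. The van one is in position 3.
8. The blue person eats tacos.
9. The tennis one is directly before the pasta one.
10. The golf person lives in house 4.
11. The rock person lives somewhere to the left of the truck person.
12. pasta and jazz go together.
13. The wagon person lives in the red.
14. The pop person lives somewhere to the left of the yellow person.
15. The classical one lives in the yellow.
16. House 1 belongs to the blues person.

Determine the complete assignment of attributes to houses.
Solution:

House | Music | Vehicle | Sport | Color | Food
----------------------------------------------
  1   | blues | wagon | soccer | red | sushi
  2   | pop | sedan | tennis | green | curry
  3   | jazz | van | swimming | purple | pasta
  4   | rock | coupe | golf | blue | tacos
  5   | classical | truck | chess | yellow | pizza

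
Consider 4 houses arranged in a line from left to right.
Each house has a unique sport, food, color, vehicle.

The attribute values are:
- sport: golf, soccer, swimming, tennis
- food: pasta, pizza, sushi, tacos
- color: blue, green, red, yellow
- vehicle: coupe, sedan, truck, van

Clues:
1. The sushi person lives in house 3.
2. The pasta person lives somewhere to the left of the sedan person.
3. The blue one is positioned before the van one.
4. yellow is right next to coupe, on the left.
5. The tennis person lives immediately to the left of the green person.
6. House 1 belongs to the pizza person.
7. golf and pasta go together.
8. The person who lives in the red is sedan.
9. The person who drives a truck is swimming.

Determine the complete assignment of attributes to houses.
Solution:

House | Sport | Food | Color | Vehicle
--------------------------------------
  1   | swimming | pizza | yellow | truck
  2   | golf | pasta | blue | coupe
  3   | tennis | sushi | red | sedan
  4   | soccer | tacos | green | van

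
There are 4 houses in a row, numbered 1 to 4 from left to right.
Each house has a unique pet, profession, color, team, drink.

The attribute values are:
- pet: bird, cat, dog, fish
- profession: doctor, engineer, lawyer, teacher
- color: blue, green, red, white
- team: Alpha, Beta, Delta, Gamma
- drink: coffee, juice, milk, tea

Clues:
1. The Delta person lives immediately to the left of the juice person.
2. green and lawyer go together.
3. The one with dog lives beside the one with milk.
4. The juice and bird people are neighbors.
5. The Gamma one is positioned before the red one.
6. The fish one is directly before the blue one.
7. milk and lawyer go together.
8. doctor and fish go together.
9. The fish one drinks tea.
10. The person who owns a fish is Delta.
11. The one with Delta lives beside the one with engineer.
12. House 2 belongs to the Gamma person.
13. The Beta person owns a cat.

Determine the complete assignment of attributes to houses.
Solution:

House | Pet | Profession | Color | Team | Drink
-----------------------------------------------
  1   | fish | doctor | white | Delta | tea
  2   | dog | engineer | blue | Gamma | juice
  3   | bird | lawyer | green | Alpha | milk
  4   | cat | teacher | red | Beta | coffee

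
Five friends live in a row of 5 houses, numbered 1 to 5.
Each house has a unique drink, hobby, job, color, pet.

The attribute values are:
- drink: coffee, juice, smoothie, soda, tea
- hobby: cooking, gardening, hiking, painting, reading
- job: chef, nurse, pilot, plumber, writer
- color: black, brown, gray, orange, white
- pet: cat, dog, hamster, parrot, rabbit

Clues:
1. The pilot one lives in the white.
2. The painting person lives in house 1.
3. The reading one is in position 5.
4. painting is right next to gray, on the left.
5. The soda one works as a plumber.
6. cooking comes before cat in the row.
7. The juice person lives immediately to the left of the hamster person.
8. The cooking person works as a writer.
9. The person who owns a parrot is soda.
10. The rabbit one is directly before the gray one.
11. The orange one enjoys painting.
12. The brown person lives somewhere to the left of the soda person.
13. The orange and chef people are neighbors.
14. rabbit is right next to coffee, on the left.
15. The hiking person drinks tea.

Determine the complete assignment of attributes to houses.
Solution:

House | Drink | Hobby | Job | Color | Pet
-----------------------------------------
  1   | juice | painting | nurse | orange | rabbit
  2   | coffee | gardening | chef | gray | hamster
  3   | smoothie | cooking | writer | brown | dog
  4   | tea | hiking | pilot | white | cat
  5   | soda | reading | plumber | black | parrot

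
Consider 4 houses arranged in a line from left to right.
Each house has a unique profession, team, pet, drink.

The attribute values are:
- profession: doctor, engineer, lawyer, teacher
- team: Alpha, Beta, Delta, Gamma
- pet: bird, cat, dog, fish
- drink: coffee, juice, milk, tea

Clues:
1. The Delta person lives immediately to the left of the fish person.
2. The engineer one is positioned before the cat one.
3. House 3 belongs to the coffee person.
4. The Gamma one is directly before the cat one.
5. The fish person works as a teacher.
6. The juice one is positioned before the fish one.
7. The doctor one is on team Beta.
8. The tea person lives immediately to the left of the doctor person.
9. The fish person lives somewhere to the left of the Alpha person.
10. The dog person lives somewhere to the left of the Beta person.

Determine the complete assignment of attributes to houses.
Solution:

House | Profession | Team | Pet | Drink
---------------------------------------
  1   | engineer | Delta | dog | juice
  2   | teacher | Gamma | fish | tea
  3   | doctor | Beta | cat | coffee
  4   | lawyer | Alpha | bird | milk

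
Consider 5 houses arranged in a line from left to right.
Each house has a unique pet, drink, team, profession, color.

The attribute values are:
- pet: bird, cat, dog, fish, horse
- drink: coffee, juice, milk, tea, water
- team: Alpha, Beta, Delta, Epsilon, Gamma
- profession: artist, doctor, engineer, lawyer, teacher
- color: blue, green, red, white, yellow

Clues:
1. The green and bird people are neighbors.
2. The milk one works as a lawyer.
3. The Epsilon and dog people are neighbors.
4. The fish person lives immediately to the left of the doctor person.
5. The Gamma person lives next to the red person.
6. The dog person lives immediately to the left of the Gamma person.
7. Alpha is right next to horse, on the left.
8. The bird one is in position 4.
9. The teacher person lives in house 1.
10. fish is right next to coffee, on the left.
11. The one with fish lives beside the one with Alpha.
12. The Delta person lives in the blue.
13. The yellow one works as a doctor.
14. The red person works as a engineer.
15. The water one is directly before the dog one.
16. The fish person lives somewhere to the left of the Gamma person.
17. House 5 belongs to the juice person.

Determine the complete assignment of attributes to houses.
Solution:

House | Pet | Drink | Team | Profession | Color
-----------------------------------------------
  1   | fish | water | Epsilon | teacher | white
  2   | dog | coffee | Alpha | doctor | yellow
  3   | horse | milk | Gamma | lawyer | green
  4   | bird | tea | Beta | engineer | red
  5   | cat | juice | Delta | artist | blue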